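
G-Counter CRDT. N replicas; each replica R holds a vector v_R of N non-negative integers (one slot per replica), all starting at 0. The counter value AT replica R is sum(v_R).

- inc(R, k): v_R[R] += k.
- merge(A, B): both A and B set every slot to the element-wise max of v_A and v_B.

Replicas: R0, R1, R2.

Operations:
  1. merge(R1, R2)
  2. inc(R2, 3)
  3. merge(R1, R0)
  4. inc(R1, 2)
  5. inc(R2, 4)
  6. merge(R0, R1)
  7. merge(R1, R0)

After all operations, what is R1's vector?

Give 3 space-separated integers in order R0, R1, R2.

Answer: 0 2 0

Derivation:
Op 1: merge R1<->R2 -> R1=(0,0,0) R2=(0,0,0)
Op 2: inc R2 by 3 -> R2=(0,0,3) value=3
Op 3: merge R1<->R0 -> R1=(0,0,0) R0=(0,0,0)
Op 4: inc R1 by 2 -> R1=(0,2,0) value=2
Op 5: inc R2 by 4 -> R2=(0,0,7) value=7
Op 6: merge R0<->R1 -> R0=(0,2,0) R1=(0,2,0)
Op 7: merge R1<->R0 -> R1=(0,2,0) R0=(0,2,0)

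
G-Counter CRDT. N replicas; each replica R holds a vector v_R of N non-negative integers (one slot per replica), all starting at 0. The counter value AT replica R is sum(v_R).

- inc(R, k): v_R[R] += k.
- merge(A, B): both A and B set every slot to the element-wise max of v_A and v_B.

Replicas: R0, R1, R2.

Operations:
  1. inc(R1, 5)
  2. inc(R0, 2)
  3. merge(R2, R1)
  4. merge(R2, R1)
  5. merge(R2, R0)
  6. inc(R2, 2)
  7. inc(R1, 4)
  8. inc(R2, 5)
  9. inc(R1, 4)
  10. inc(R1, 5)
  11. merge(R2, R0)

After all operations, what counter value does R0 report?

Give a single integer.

Answer: 14

Derivation:
Op 1: inc R1 by 5 -> R1=(0,5,0) value=5
Op 2: inc R0 by 2 -> R0=(2,0,0) value=2
Op 3: merge R2<->R1 -> R2=(0,5,0) R1=(0,5,0)
Op 4: merge R2<->R1 -> R2=(0,5,0) R1=(0,5,0)
Op 5: merge R2<->R0 -> R2=(2,5,0) R0=(2,5,0)
Op 6: inc R2 by 2 -> R2=(2,5,2) value=9
Op 7: inc R1 by 4 -> R1=(0,9,0) value=9
Op 8: inc R2 by 5 -> R2=(2,5,7) value=14
Op 9: inc R1 by 4 -> R1=(0,13,0) value=13
Op 10: inc R1 by 5 -> R1=(0,18,0) value=18
Op 11: merge R2<->R0 -> R2=(2,5,7) R0=(2,5,7)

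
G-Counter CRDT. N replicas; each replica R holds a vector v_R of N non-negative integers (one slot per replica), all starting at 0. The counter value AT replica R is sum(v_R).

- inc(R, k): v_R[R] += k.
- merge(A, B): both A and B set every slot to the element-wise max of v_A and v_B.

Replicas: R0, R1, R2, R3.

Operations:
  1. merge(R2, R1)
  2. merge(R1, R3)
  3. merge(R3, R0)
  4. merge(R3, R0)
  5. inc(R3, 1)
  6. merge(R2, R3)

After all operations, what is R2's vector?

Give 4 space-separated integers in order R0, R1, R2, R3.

Op 1: merge R2<->R1 -> R2=(0,0,0,0) R1=(0,0,0,0)
Op 2: merge R1<->R3 -> R1=(0,0,0,0) R3=(0,0,0,0)
Op 3: merge R3<->R0 -> R3=(0,0,0,0) R0=(0,0,0,0)
Op 4: merge R3<->R0 -> R3=(0,0,0,0) R0=(0,0,0,0)
Op 5: inc R3 by 1 -> R3=(0,0,0,1) value=1
Op 6: merge R2<->R3 -> R2=(0,0,0,1) R3=(0,0,0,1)

Answer: 0 0 0 1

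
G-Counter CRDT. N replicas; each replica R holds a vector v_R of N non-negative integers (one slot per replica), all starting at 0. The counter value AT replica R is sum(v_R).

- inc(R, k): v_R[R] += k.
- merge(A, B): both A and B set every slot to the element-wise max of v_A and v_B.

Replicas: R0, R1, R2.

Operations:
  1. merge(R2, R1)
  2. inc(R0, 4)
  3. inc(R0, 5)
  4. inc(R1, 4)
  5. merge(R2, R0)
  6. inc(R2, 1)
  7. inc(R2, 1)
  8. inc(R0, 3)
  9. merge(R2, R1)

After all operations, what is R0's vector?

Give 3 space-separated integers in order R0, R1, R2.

Op 1: merge R2<->R1 -> R2=(0,0,0) R1=(0,0,0)
Op 2: inc R0 by 4 -> R0=(4,0,0) value=4
Op 3: inc R0 by 5 -> R0=(9,0,0) value=9
Op 4: inc R1 by 4 -> R1=(0,4,0) value=4
Op 5: merge R2<->R0 -> R2=(9,0,0) R0=(9,0,0)
Op 6: inc R2 by 1 -> R2=(9,0,1) value=10
Op 7: inc R2 by 1 -> R2=(9,0,2) value=11
Op 8: inc R0 by 3 -> R0=(12,0,0) value=12
Op 9: merge R2<->R1 -> R2=(9,4,2) R1=(9,4,2)

Answer: 12 0 0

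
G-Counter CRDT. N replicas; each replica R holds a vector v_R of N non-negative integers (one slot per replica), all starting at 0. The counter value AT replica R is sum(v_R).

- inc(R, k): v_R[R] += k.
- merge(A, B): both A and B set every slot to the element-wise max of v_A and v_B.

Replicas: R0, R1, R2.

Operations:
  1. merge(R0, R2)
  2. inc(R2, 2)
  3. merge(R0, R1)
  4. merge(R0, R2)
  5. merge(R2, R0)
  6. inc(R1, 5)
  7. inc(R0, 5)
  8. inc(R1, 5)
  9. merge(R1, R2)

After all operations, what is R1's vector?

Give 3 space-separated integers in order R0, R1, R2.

Op 1: merge R0<->R2 -> R0=(0,0,0) R2=(0,0,0)
Op 2: inc R2 by 2 -> R2=(0,0,2) value=2
Op 3: merge R0<->R1 -> R0=(0,0,0) R1=(0,0,0)
Op 4: merge R0<->R2 -> R0=(0,0,2) R2=(0,0,2)
Op 5: merge R2<->R0 -> R2=(0,0,2) R0=(0,0,2)
Op 6: inc R1 by 5 -> R1=(0,5,0) value=5
Op 7: inc R0 by 5 -> R0=(5,0,2) value=7
Op 8: inc R1 by 5 -> R1=(0,10,0) value=10
Op 9: merge R1<->R2 -> R1=(0,10,2) R2=(0,10,2)

Answer: 0 10 2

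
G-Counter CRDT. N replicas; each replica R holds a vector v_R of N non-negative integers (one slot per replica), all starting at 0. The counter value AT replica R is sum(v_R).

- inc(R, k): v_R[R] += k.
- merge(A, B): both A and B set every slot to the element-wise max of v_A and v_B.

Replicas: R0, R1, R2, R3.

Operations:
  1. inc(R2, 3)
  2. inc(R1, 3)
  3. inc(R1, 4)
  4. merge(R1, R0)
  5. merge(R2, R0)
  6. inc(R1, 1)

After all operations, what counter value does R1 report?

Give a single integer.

Op 1: inc R2 by 3 -> R2=(0,0,3,0) value=3
Op 2: inc R1 by 3 -> R1=(0,3,0,0) value=3
Op 3: inc R1 by 4 -> R1=(0,7,0,0) value=7
Op 4: merge R1<->R0 -> R1=(0,7,0,0) R0=(0,7,0,0)
Op 5: merge R2<->R0 -> R2=(0,7,3,0) R0=(0,7,3,0)
Op 6: inc R1 by 1 -> R1=(0,8,0,0) value=8

Answer: 8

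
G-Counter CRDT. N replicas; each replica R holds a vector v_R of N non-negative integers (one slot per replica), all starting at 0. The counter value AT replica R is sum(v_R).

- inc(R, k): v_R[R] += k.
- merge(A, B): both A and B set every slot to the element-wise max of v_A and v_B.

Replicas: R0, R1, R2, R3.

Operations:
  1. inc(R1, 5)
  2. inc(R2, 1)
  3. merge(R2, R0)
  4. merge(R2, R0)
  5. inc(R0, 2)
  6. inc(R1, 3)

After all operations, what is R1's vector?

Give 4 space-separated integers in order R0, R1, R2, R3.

Answer: 0 8 0 0

Derivation:
Op 1: inc R1 by 5 -> R1=(0,5,0,0) value=5
Op 2: inc R2 by 1 -> R2=(0,0,1,0) value=1
Op 3: merge R2<->R0 -> R2=(0,0,1,0) R0=(0,0,1,0)
Op 4: merge R2<->R0 -> R2=(0,0,1,0) R0=(0,0,1,0)
Op 5: inc R0 by 2 -> R0=(2,0,1,0) value=3
Op 6: inc R1 by 3 -> R1=(0,8,0,0) value=8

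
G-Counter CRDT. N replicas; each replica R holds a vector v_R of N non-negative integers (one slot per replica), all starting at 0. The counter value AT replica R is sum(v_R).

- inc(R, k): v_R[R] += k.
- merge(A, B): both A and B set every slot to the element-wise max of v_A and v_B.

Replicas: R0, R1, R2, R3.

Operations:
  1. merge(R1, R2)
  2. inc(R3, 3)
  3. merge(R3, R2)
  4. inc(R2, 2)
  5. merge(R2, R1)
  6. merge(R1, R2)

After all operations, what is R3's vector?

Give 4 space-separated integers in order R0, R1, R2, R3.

Op 1: merge R1<->R2 -> R1=(0,0,0,0) R2=(0,0,0,0)
Op 2: inc R3 by 3 -> R3=(0,0,0,3) value=3
Op 3: merge R3<->R2 -> R3=(0,0,0,3) R2=(0,0,0,3)
Op 4: inc R2 by 2 -> R2=(0,0,2,3) value=5
Op 5: merge R2<->R1 -> R2=(0,0,2,3) R1=(0,0,2,3)
Op 6: merge R1<->R2 -> R1=(0,0,2,3) R2=(0,0,2,3)

Answer: 0 0 0 3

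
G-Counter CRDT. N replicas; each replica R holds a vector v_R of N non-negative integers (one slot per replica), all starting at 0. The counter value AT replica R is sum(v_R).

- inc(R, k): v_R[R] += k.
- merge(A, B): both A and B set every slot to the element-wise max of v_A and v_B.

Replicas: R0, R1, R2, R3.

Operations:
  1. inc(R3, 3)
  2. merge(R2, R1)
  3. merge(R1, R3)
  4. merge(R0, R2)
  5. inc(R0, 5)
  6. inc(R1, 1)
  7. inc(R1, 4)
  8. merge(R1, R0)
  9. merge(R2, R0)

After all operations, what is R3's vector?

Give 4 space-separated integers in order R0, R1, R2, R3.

Answer: 0 0 0 3

Derivation:
Op 1: inc R3 by 3 -> R3=(0,0,0,3) value=3
Op 2: merge R2<->R1 -> R2=(0,0,0,0) R1=(0,0,0,0)
Op 3: merge R1<->R3 -> R1=(0,0,0,3) R3=(0,0,0,3)
Op 4: merge R0<->R2 -> R0=(0,0,0,0) R2=(0,0,0,0)
Op 5: inc R0 by 5 -> R0=(5,0,0,0) value=5
Op 6: inc R1 by 1 -> R1=(0,1,0,3) value=4
Op 7: inc R1 by 4 -> R1=(0,5,0,3) value=8
Op 8: merge R1<->R0 -> R1=(5,5,0,3) R0=(5,5,0,3)
Op 9: merge R2<->R0 -> R2=(5,5,0,3) R0=(5,5,0,3)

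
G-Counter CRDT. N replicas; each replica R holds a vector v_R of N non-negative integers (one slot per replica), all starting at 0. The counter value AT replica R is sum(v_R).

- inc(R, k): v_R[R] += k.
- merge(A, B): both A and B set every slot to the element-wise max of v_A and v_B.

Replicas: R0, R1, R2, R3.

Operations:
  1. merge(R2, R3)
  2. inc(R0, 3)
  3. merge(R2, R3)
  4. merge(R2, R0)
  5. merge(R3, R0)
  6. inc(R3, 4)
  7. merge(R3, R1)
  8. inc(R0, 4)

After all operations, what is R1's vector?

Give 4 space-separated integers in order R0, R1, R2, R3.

Op 1: merge R2<->R3 -> R2=(0,0,0,0) R3=(0,0,0,0)
Op 2: inc R0 by 3 -> R0=(3,0,0,0) value=3
Op 3: merge R2<->R3 -> R2=(0,0,0,0) R3=(0,0,0,0)
Op 4: merge R2<->R0 -> R2=(3,0,0,0) R0=(3,0,0,0)
Op 5: merge R3<->R0 -> R3=(3,0,0,0) R0=(3,0,0,0)
Op 6: inc R3 by 4 -> R3=(3,0,0,4) value=7
Op 7: merge R3<->R1 -> R3=(3,0,0,4) R1=(3,0,0,4)
Op 8: inc R0 by 4 -> R0=(7,0,0,0) value=7

Answer: 3 0 0 4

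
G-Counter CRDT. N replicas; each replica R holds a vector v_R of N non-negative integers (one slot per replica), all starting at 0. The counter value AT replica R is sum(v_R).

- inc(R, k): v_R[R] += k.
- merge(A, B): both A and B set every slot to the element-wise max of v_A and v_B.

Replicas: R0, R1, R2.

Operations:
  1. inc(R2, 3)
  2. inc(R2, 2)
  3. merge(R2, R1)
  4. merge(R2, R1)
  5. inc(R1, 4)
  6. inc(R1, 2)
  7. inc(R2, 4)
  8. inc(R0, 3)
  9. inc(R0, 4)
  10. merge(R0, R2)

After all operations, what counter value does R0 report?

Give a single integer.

Op 1: inc R2 by 3 -> R2=(0,0,3) value=3
Op 2: inc R2 by 2 -> R2=(0,0,5) value=5
Op 3: merge R2<->R1 -> R2=(0,0,5) R1=(0,0,5)
Op 4: merge R2<->R1 -> R2=(0,0,5) R1=(0,0,5)
Op 5: inc R1 by 4 -> R1=(0,4,5) value=9
Op 6: inc R1 by 2 -> R1=(0,6,5) value=11
Op 7: inc R2 by 4 -> R2=(0,0,9) value=9
Op 8: inc R0 by 3 -> R0=(3,0,0) value=3
Op 9: inc R0 by 4 -> R0=(7,0,0) value=7
Op 10: merge R0<->R2 -> R0=(7,0,9) R2=(7,0,9)

Answer: 16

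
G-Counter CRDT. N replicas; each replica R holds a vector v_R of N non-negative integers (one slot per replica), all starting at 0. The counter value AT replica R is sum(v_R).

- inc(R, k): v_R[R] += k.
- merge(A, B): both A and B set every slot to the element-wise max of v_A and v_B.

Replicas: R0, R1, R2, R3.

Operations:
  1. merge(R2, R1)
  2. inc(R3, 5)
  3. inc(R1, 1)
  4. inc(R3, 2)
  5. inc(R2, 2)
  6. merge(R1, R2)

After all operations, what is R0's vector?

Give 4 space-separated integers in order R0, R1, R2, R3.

Answer: 0 0 0 0

Derivation:
Op 1: merge R2<->R1 -> R2=(0,0,0,0) R1=(0,0,0,0)
Op 2: inc R3 by 5 -> R3=(0,0,0,5) value=5
Op 3: inc R1 by 1 -> R1=(0,1,0,0) value=1
Op 4: inc R3 by 2 -> R3=(0,0,0,7) value=7
Op 5: inc R2 by 2 -> R2=(0,0,2,0) value=2
Op 6: merge R1<->R2 -> R1=(0,1,2,0) R2=(0,1,2,0)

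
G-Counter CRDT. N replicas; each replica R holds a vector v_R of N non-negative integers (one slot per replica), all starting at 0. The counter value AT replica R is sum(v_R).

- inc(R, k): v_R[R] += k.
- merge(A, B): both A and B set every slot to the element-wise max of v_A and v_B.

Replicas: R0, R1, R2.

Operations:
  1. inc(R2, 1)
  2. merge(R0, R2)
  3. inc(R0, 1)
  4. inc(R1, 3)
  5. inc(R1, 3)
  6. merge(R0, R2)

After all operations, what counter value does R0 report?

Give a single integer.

Answer: 2

Derivation:
Op 1: inc R2 by 1 -> R2=(0,0,1) value=1
Op 2: merge R0<->R2 -> R0=(0,0,1) R2=(0,0,1)
Op 3: inc R0 by 1 -> R0=(1,0,1) value=2
Op 4: inc R1 by 3 -> R1=(0,3,0) value=3
Op 5: inc R1 by 3 -> R1=(0,6,0) value=6
Op 6: merge R0<->R2 -> R0=(1,0,1) R2=(1,0,1)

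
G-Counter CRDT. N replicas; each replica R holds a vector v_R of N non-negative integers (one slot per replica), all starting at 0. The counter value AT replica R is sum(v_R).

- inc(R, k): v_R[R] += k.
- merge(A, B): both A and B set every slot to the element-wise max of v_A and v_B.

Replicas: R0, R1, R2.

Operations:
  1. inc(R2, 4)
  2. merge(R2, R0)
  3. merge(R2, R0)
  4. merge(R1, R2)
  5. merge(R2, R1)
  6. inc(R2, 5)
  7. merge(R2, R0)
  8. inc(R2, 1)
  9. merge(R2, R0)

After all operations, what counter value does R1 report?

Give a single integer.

Op 1: inc R2 by 4 -> R2=(0,0,4) value=4
Op 2: merge R2<->R0 -> R2=(0,0,4) R0=(0,0,4)
Op 3: merge R2<->R0 -> R2=(0,0,4) R0=(0,0,4)
Op 4: merge R1<->R2 -> R1=(0,0,4) R2=(0,0,4)
Op 5: merge R2<->R1 -> R2=(0,0,4) R1=(0,0,4)
Op 6: inc R2 by 5 -> R2=(0,0,9) value=9
Op 7: merge R2<->R0 -> R2=(0,0,9) R0=(0,0,9)
Op 8: inc R2 by 1 -> R2=(0,0,10) value=10
Op 9: merge R2<->R0 -> R2=(0,0,10) R0=(0,0,10)

Answer: 4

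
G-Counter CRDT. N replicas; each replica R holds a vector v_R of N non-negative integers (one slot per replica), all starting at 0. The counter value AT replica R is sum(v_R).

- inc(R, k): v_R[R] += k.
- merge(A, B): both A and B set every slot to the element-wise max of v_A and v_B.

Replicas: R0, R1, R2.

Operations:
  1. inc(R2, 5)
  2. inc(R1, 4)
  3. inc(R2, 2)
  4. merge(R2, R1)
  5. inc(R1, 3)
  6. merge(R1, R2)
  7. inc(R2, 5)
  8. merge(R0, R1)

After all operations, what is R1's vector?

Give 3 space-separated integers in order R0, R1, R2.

Op 1: inc R2 by 5 -> R2=(0,0,5) value=5
Op 2: inc R1 by 4 -> R1=(0,4,0) value=4
Op 3: inc R2 by 2 -> R2=(0,0,7) value=7
Op 4: merge R2<->R1 -> R2=(0,4,7) R1=(0,4,7)
Op 5: inc R1 by 3 -> R1=(0,7,7) value=14
Op 6: merge R1<->R2 -> R1=(0,7,7) R2=(0,7,7)
Op 7: inc R2 by 5 -> R2=(0,7,12) value=19
Op 8: merge R0<->R1 -> R0=(0,7,7) R1=(0,7,7)

Answer: 0 7 7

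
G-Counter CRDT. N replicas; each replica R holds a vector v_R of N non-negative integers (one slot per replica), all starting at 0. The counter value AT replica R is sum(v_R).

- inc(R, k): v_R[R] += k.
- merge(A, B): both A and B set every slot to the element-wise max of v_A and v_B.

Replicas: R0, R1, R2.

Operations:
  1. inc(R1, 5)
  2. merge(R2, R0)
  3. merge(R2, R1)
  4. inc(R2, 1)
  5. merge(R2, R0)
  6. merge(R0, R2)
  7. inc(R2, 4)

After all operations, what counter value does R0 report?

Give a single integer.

Op 1: inc R1 by 5 -> R1=(0,5,0) value=5
Op 2: merge R2<->R0 -> R2=(0,0,0) R0=(0,0,0)
Op 3: merge R2<->R1 -> R2=(0,5,0) R1=(0,5,0)
Op 4: inc R2 by 1 -> R2=(0,5,1) value=6
Op 5: merge R2<->R0 -> R2=(0,5,1) R0=(0,5,1)
Op 6: merge R0<->R2 -> R0=(0,5,1) R2=(0,5,1)
Op 7: inc R2 by 4 -> R2=(0,5,5) value=10

Answer: 6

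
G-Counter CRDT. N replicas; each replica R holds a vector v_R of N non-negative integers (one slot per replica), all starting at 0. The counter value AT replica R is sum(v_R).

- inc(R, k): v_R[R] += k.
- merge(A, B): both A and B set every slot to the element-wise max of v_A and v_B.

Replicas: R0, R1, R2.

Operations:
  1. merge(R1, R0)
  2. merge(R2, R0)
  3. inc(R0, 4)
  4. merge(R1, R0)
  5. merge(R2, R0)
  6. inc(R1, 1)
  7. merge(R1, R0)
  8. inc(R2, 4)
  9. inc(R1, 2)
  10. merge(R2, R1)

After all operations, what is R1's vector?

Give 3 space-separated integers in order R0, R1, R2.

Op 1: merge R1<->R0 -> R1=(0,0,0) R0=(0,0,0)
Op 2: merge R2<->R0 -> R2=(0,0,0) R0=(0,0,0)
Op 3: inc R0 by 4 -> R0=(4,0,0) value=4
Op 4: merge R1<->R0 -> R1=(4,0,0) R0=(4,0,0)
Op 5: merge R2<->R0 -> R2=(4,0,0) R0=(4,0,0)
Op 6: inc R1 by 1 -> R1=(4,1,0) value=5
Op 7: merge R1<->R0 -> R1=(4,1,0) R0=(4,1,0)
Op 8: inc R2 by 4 -> R2=(4,0,4) value=8
Op 9: inc R1 by 2 -> R1=(4,3,0) value=7
Op 10: merge R2<->R1 -> R2=(4,3,4) R1=(4,3,4)

Answer: 4 3 4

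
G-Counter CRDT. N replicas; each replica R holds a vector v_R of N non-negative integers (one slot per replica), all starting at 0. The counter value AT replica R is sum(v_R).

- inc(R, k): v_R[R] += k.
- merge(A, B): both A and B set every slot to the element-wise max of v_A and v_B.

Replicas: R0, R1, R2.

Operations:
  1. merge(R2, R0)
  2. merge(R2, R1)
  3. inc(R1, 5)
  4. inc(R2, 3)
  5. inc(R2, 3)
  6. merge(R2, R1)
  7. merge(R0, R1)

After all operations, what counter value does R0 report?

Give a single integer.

Op 1: merge R2<->R0 -> R2=(0,0,0) R0=(0,0,0)
Op 2: merge R2<->R1 -> R2=(0,0,0) R1=(0,0,0)
Op 3: inc R1 by 5 -> R1=(0,5,0) value=5
Op 4: inc R2 by 3 -> R2=(0,0,3) value=3
Op 5: inc R2 by 3 -> R2=(0,0,6) value=6
Op 6: merge R2<->R1 -> R2=(0,5,6) R1=(0,5,6)
Op 7: merge R0<->R1 -> R0=(0,5,6) R1=(0,5,6)

Answer: 11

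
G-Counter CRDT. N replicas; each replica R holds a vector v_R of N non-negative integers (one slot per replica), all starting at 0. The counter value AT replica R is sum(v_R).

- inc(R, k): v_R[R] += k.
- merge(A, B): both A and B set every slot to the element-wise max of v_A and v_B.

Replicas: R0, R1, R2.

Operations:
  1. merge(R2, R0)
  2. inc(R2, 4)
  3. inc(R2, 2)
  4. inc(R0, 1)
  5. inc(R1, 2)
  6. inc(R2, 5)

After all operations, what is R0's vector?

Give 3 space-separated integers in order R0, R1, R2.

Op 1: merge R2<->R0 -> R2=(0,0,0) R0=(0,0,0)
Op 2: inc R2 by 4 -> R2=(0,0,4) value=4
Op 3: inc R2 by 2 -> R2=(0,0,6) value=6
Op 4: inc R0 by 1 -> R0=(1,0,0) value=1
Op 5: inc R1 by 2 -> R1=(0,2,0) value=2
Op 6: inc R2 by 5 -> R2=(0,0,11) value=11

Answer: 1 0 0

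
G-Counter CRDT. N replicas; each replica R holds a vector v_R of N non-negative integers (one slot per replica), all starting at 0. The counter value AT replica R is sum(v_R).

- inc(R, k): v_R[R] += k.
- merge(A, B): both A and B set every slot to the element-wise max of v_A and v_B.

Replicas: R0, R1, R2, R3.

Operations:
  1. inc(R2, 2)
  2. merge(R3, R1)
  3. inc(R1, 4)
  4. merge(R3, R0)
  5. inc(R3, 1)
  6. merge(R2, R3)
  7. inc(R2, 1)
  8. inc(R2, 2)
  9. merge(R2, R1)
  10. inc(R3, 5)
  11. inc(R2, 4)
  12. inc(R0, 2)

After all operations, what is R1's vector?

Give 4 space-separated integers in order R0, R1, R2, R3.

Op 1: inc R2 by 2 -> R2=(0,0,2,0) value=2
Op 2: merge R3<->R1 -> R3=(0,0,0,0) R1=(0,0,0,0)
Op 3: inc R1 by 4 -> R1=(0,4,0,0) value=4
Op 4: merge R3<->R0 -> R3=(0,0,0,0) R0=(0,0,0,0)
Op 5: inc R3 by 1 -> R3=(0,0,0,1) value=1
Op 6: merge R2<->R3 -> R2=(0,0,2,1) R3=(0,0,2,1)
Op 7: inc R2 by 1 -> R2=(0,0,3,1) value=4
Op 8: inc R2 by 2 -> R2=(0,0,5,1) value=6
Op 9: merge R2<->R1 -> R2=(0,4,5,1) R1=(0,4,5,1)
Op 10: inc R3 by 5 -> R3=(0,0,2,6) value=8
Op 11: inc R2 by 4 -> R2=(0,4,9,1) value=14
Op 12: inc R0 by 2 -> R0=(2,0,0,0) value=2

Answer: 0 4 5 1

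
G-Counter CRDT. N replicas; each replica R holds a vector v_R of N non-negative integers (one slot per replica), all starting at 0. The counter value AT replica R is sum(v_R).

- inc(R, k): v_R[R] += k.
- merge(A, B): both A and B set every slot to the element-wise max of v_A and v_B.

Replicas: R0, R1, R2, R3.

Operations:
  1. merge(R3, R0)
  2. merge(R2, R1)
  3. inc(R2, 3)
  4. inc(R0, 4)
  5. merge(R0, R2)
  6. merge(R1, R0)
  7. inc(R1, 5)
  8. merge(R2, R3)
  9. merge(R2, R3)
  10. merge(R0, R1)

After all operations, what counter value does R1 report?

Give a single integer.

Op 1: merge R3<->R0 -> R3=(0,0,0,0) R0=(0,0,0,0)
Op 2: merge R2<->R1 -> R2=(0,0,0,0) R1=(0,0,0,0)
Op 3: inc R2 by 3 -> R2=(0,0,3,0) value=3
Op 4: inc R0 by 4 -> R0=(4,0,0,0) value=4
Op 5: merge R0<->R2 -> R0=(4,0,3,0) R2=(4,0,3,0)
Op 6: merge R1<->R0 -> R1=(4,0,3,0) R0=(4,0,3,0)
Op 7: inc R1 by 5 -> R1=(4,5,3,0) value=12
Op 8: merge R2<->R3 -> R2=(4,0,3,0) R3=(4,0,3,0)
Op 9: merge R2<->R3 -> R2=(4,0,3,0) R3=(4,0,3,0)
Op 10: merge R0<->R1 -> R0=(4,5,3,0) R1=(4,5,3,0)

Answer: 12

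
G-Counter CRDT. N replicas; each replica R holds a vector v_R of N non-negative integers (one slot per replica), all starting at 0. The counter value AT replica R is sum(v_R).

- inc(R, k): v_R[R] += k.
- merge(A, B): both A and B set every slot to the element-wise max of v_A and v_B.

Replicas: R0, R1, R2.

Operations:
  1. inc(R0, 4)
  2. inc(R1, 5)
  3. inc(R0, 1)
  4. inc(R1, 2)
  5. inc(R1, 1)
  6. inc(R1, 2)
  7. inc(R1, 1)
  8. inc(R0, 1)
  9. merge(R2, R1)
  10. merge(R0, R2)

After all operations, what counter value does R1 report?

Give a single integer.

Op 1: inc R0 by 4 -> R0=(4,0,0) value=4
Op 2: inc R1 by 5 -> R1=(0,5,0) value=5
Op 3: inc R0 by 1 -> R0=(5,0,0) value=5
Op 4: inc R1 by 2 -> R1=(0,7,0) value=7
Op 5: inc R1 by 1 -> R1=(0,8,0) value=8
Op 6: inc R1 by 2 -> R1=(0,10,0) value=10
Op 7: inc R1 by 1 -> R1=(0,11,0) value=11
Op 8: inc R0 by 1 -> R0=(6,0,0) value=6
Op 9: merge R2<->R1 -> R2=(0,11,0) R1=(0,11,0)
Op 10: merge R0<->R2 -> R0=(6,11,0) R2=(6,11,0)

Answer: 11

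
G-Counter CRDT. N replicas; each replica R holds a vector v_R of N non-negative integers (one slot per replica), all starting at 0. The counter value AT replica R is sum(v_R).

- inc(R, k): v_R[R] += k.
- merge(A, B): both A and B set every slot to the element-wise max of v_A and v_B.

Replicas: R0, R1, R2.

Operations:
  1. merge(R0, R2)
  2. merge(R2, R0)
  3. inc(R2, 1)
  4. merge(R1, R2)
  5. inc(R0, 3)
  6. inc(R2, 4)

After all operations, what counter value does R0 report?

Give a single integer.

Op 1: merge R0<->R2 -> R0=(0,0,0) R2=(0,0,0)
Op 2: merge R2<->R0 -> R2=(0,0,0) R0=(0,0,0)
Op 3: inc R2 by 1 -> R2=(0,0,1) value=1
Op 4: merge R1<->R2 -> R1=(0,0,1) R2=(0,0,1)
Op 5: inc R0 by 3 -> R0=(3,0,0) value=3
Op 6: inc R2 by 4 -> R2=(0,0,5) value=5

Answer: 3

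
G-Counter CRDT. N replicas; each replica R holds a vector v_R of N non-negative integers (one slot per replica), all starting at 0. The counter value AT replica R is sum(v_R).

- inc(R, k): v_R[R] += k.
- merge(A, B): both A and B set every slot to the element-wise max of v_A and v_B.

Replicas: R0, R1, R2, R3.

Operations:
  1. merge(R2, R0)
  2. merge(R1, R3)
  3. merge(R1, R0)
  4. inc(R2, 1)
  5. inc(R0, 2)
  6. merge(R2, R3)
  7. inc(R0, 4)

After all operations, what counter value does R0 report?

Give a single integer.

Op 1: merge R2<->R0 -> R2=(0,0,0,0) R0=(0,0,0,0)
Op 2: merge R1<->R3 -> R1=(0,0,0,0) R3=(0,0,0,0)
Op 3: merge R1<->R0 -> R1=(0,0,0,0) R0=(0,0,0,0)
Op 4: inc R2 by 1 -> R2=(0,0,1,0) value=1
Op 5: inc R0 by 2 -> R0=(2,0,0,0) value=2
Op 6: merge R2<->R3 -> R2=(0,0,1,0) R3=(0,0,1,0)
Op 7: inc R0 by 4 -> R0=(6,0,0,0) value=6

Answer: 6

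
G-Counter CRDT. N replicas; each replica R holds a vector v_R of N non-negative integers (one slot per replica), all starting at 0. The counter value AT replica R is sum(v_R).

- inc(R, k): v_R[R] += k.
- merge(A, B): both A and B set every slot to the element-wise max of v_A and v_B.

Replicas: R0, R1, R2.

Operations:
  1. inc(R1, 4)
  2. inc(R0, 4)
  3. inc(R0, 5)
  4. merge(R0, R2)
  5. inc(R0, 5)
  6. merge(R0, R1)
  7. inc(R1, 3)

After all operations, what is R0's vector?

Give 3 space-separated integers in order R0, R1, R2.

Answer: 14 4 0

Derivation:
Op 1: inc R1 by 4 -> R1=(0,4,0) value=4
Op 2: inc R0 by 4 -> R0=(4,0,0) value=4
Op 3: inc R0 by 5 -> R0=(9,0,0) value=9
Op 4: merge R0<->R2 -> R0=(9,0,0) R2=(9,0,0)
Op 5: inc R0 by 5 -> R0=(14,0,0) value=14
Op 6: merge R0<->R1 -> R0=(14,4,0) R1=(14,4,0)
Op 7: inc R1 by 3 -> R1=(14,7,0) value=21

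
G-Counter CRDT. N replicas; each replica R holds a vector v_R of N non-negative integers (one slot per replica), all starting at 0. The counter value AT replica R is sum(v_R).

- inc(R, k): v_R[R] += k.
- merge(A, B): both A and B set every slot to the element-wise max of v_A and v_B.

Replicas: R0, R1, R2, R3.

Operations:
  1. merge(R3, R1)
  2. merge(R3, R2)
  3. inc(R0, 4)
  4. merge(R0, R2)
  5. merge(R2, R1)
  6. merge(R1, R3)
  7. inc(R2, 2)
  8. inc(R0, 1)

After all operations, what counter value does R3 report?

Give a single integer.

Answer: 4

Derivation:
Op 1: merge R3<->R1 -> R3=(0,0,0,0) R1=(0,0,0,0)
Op 2: merge R3<->R2 -> R3=(0,0,0,0) R2=(0,0,0,0)
Op 3: inc R0 by 4 -> R0=(4,0,0,0) value=4
Op 4: merge R0<->R2 -> R0=(4,0,0,0) R2=(4,0,0,0)
Op 5: merge R2<->R1 -> R2=(4,0,0,0) R1=(4,0,0,0)
Op 6: merge R1<->R3 -> R1=(4,0,0,0) R3=(4,0,0,0)
Op 7: inc R2 by 2 -> R2=(4,0,2,0) value=6
Op 8: inc R0 by 1 -> R0=(5,0,0,0) value=5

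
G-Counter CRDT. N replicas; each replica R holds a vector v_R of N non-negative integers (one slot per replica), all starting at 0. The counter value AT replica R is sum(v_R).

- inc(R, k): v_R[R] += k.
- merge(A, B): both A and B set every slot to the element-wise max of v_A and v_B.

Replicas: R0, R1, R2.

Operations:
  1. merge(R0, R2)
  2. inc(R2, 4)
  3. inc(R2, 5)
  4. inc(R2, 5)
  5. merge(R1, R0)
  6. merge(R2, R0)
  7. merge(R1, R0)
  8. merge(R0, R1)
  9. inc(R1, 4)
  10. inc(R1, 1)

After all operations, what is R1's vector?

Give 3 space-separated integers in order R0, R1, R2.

Op 1: merge R0<->R2 -> R0=(0,0,0) R2=(0,0,0)
Op 2: inc R2 by 4 -> R2=(0,0,4) value=4
Op 3: inc R2 by 5 -> R2=(0,0,9) value=9
Op 4: inc R2 by 5 -> R2=(0,0,14) value=14
Op 5: merge R1<->R0 -> R1=(0,0,0) R0=(0,0,0)
Op 6: merge R2<->R0 -> R2=(0,0,14) R0=(0,0,14)
Op 7: merge R1<->R0 -> R1=(0,0,14) R0=(0,0,14)
Op 8: merge R0<->R1 -> R0=(0,0,14) R1=(0,0,14)
Op 9: inc R1 by 4 -> R1=(0,4,14) value=18
Op 10: inc R1 by 1 -> R1=(0,5,14) value=19

Answer: 0 5 14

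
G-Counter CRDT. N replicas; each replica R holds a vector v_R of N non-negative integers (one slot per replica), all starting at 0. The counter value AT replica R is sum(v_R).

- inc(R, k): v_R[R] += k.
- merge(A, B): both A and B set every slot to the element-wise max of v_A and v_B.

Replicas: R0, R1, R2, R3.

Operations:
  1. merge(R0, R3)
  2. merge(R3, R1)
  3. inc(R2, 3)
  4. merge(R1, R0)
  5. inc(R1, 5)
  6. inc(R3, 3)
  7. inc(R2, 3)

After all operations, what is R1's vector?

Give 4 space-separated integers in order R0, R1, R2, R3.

Op 1: merge R0<->R3 -> R0=(0,0,0,0) R3=(0,0,0,0)
Op 2: merge R3<->R1 -> R3=(0,0,0,0) R1=(0,0,0,0)
Op 3: inc R2 by 3 -> R2=(0,0,3,0) value=3
Op 4: merge R1<->R0 -> R1=(0,0,0,0) R0=(0,0,0,0)
Op 5: inc R1 by 5 -> R1=(0,5,0,0) value=5
Op 6: inc R3 by 3 -> R3=(0,0,0,3) value=3
Op 7: inc R2 by 3 -> R2=(0,0,6,0) value=6

Answer: 0 5 0 0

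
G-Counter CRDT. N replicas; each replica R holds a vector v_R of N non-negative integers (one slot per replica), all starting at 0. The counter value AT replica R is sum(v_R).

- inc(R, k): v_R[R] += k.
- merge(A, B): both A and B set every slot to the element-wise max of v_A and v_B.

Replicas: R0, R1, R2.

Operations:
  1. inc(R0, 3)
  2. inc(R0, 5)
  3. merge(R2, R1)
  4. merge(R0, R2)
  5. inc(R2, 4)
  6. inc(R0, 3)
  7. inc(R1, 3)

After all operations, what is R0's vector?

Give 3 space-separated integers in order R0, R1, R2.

Op 1: inc R0 by 3 -> R0=(3,0,0) value=3
Op 2: inc R0 by 5 -> R0=(8,0,0) value=8
Op 3: merge R2<->R1 -> R2=(0,0,0) R1=(0,0,0)
Op 4: merge R0<->R2 -> R0=(8,0,0) R2=(8,0,0)
Op 5: inc R2 by 4 -> R2=(8,0,4) value=12
Op 6: inc R0 by 3 -> R0=(11,0,0) value=11
Op 7: inc R1 by 3 -> R1=(0,3,0) value=3

Answer: 11 0 0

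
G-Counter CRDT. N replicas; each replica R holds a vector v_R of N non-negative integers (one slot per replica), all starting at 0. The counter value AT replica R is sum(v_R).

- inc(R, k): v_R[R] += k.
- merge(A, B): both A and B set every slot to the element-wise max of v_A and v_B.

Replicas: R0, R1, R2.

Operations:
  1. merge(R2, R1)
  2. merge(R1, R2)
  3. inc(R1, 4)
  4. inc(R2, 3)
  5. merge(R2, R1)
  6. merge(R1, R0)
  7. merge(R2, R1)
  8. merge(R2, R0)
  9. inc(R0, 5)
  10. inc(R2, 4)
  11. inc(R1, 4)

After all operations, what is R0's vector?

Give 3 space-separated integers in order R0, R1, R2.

Answer: 5 4 3

Derivation:
Op 1: merge R2<->R1 -> R2=(0,0,0) R1=(0,0,0)
Op 2: merge R1<->R2 -> R1=(0,0,0) R2=(0,0,0)
Op 3: inc R1 by 4 -> R1=(0,4,0) value=4
Op 4: inc R2 by 3 -> R2=(0,0,3) value=3
Op 5: merge R2<->R1 -> R2=(0,4,3) R1=(0,4,3)
Op 6: merge R1<->R0 -> R1=(0,4,3) R0=(0,4,3)
Op 7: merge R2<->R1 -> R2=(0,4,3) R1=(0,4,3)
Op 8: merge R2<->R0 -> R2=(0,4,3) R0=(0,4,3)
Op 9: inc R0 by 5 -> R0=(5,4,3) value=12
Op 10: inc R2 by 4 -> R2=(0,4,7) value=11
Op 11: inc R1 by 4 -> R1=(0,8,3) value=11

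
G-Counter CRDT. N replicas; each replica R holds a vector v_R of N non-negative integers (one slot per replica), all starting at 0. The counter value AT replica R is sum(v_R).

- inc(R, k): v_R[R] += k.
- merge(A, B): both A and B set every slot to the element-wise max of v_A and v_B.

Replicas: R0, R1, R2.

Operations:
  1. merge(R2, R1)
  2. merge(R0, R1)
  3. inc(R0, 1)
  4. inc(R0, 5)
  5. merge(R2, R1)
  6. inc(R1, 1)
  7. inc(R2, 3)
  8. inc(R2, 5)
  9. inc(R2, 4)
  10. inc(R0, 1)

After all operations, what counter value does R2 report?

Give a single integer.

Op 1: merge R2<->R1 -> R2=(0,0,0) R1=(0,0,0)
Op 2: merge R0<->R1 -> R0=(0,0,0) R1=(0,0,0)
Op 3: inc R0 by 1 -> R0=(1,0,0) value=1
Op 4: inc R0 by 5 -> R0=(6,0,0) value=6
Op 5: merge R2<->R1 -> R2=(0,0,0) R1=(0,0,0)
Op 6: inc R1 by 1 -> R1=(0,1,0) value=1
Op 7: inc R2 by 3 -> R2=(0,0,3) value=3
Op 8: inc R2 by 5 -> R2=(0,0,8) value=8
Op 9: inc R2 by 4 -> R2=(0,0,12) value=12
Op 10: inc R0 by 1 -> R0=(7,0,0) value=7

Answer: 12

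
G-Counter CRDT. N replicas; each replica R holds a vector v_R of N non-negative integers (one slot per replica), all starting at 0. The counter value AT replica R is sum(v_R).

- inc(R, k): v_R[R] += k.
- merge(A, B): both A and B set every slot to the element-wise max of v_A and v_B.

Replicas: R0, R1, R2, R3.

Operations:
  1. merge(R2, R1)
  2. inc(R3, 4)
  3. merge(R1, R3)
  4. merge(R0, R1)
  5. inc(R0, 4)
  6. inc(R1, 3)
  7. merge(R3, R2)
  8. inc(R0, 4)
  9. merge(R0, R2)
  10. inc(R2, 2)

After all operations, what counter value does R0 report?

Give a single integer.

Answer: 12

Derivation:
Op 1: merge R2<->R1 -> R2=(0,0,0,0) R1=(0,0,0,0)
Op 2: inc R3 by 4 -> R3=(0,0,0,4) value=4
Op 3: merge R1<->R3 -> R1=(0,0,0,4) R3=(0,0,0,4)
Op 4: merge R0<->R1 -> R0=(0,0,0,4) R1=(0,0,0,4)
Op 5: inc R0 by 4 -> R0=(4,0,0,4) value=8
Op 6: inc R1 by 3 -> R1=(0,3,0,4) value=7
Op 7: merge R3<->R2 -> R3=(0,0,0,4) R2=(0,0,0,4)
Op 8: inc R0 by 4 -> R0=(8,0,0,4) value=12
Op 9: merge R0<->R2 -> R0=(8,0,0,4) R2=(8,0,0,4)
Op 10: inc R2 by 2 -> R2=(8,0,2,4) value=14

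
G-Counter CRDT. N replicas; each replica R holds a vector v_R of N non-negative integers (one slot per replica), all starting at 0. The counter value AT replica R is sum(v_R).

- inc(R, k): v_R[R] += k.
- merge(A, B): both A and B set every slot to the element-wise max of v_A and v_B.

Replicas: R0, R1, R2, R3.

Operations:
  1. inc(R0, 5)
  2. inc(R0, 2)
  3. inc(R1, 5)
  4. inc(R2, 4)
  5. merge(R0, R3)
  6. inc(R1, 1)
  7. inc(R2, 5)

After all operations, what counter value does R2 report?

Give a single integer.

Op 1: inc R0 by 5 -> R0=(5,0,0,0) value=5
Op 2: inc R0 by 2 -> R0=(7,0,0,0) value=7
Op 3: inc R1 by 5 -> R1=(0,5,0,0) value=5
Op 4: inc R2 by 4 -> R2=(0,0,4,0) value=4
Op 5: merge R0<->R3 -> R0=(7,0,0,0) R3=(7,0,0,0)
Op 6: inc R1 by 1 -> R1=(0,6,0,0) value=6
Op 7: inc R2 by 5 -> R2=(0,0,9,0) value=9

Answer: 9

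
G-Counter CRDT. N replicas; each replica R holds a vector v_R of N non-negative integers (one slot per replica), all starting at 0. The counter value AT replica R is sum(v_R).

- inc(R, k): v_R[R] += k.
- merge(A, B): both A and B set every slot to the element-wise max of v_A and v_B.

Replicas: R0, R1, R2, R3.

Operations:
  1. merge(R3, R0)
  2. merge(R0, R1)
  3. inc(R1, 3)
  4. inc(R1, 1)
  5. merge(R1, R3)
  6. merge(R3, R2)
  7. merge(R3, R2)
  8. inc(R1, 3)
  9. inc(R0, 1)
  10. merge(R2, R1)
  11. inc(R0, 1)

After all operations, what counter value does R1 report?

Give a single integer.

Op 1: merge R3<->R0 -> R3=(0,0,0,0) R0=(0,0,0,0)
Op 2: merge R0<->R1 -> R0=(0,0,0,0) R1=(0,0,0,0)
Op 3: inc R1 by 3 -> R1=(0,3,0,0) value=3
Op 4: inc R1 by 1 -> R1=(0,4,0,0) value=4
Op 5: merge R1<->R3 -> R1=(0,4,0,0) R3=(0,4,0,0)
Op 6: merge R3<->R2 -> R3=(0,4,0,0) R2=(0,4,0,0)
Op 7: merge R3<->R2 -> R3=(0,4,0,0) R2=(0,4,0,0)
Op 8: inc R1 by 3 -> R1=(0,7,0,0) value=7
Op 9: inc R0 by 1 -> R0=(1,0,0,0) value=1
Op 10: merge R2<->R1 -> R2=(0,7,0,0) R1=(0,7,0,0)
Op 11: inc R0 by 1 -> R0=(2,0,0,0) value=2

Answer: 7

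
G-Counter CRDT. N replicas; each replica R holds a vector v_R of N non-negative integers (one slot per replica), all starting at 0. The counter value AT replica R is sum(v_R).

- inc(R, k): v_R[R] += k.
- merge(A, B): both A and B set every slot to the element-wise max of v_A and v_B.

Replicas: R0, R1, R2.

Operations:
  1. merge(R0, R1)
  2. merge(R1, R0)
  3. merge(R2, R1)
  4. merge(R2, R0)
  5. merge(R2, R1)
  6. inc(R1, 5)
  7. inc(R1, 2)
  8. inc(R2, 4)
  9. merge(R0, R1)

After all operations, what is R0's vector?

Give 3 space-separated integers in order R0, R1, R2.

Op 1: merge R0<->R1 -> R0=(0,0,0) R1=(0,0,0)
Op 2: merge R1<->R0 -> R1=(0,0,0) R0=(0,0,0)
Op 3: merge R2<->R1 -> R2=(0,0,0) R1=(0,0,0)
Op 4: merge R2<->R0 -> R2=(0,0,0) R0=(0,0,0)
Op 5: merge R2<->R1 -> R2=(0,0,0) R1=(0,0,0)
Op 6: inc R1 by 5 -> R1=(0,5,0) value=5
Op 7: inc R1 by 2 -> R1=(0,7,0) value=7
Op 8: inc R2 by 4 -> R2=(0,0,4) value=4
Op 9: merge R0<->R1 -> R0=(0,7,0) R1=(0,7,0)

Answer: 0 7 0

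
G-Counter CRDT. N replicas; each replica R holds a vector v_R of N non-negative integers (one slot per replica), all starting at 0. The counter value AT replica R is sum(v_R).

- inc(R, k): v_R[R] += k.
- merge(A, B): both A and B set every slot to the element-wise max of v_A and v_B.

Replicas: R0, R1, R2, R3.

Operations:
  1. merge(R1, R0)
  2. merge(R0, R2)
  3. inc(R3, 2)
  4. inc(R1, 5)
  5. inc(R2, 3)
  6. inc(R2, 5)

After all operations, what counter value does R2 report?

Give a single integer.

Op 1: merge R1<->R0 -> R1=(0,0,0,0) R0=(0,0,0,0)
Op 2: merge R0<->R2 -> R0=(0,0,0,0) R2=(0,0,0,0)
Op 3: inc R3 by 2 -> R3=(0,0,0,2) value=2
Op 4: inc R1 by 5 -> R1=(0,5,0,0) value=5
Op 5: inc R2 by 3 -> R2=(0,0,3,0) value=3
Op 6: inc R2 by 5 -> R2=(0,0,8,0) value=8

Answer: 8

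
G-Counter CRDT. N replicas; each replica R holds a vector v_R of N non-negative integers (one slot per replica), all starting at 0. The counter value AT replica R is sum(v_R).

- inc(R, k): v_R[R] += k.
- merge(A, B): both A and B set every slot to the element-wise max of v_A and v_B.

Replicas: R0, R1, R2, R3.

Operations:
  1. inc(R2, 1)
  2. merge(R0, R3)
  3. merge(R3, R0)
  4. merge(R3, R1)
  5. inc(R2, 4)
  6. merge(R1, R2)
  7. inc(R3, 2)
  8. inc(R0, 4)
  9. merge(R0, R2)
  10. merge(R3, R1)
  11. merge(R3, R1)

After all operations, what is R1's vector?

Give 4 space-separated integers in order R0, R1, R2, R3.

Op 1: inc R2 by 1 -> R2=(0,0,1,0) value=1
Op 2: merge R0<->R3 -> R0=(0,0,0,0) R3=(0,0,0,0)
Op 3: merge R3<->R0 -> R3=(0,0,0,0) R0=(0,0,0,0)
Op 4: merge R3<->R1 -> R3=(0,0,0,0) R1=(0,0,0,0)
Op 5: inc R2 by 4 -> R2=(0,0,5,0) value=5
Op 6: merge R1<->R2 -> R1=(0,0,5,0) R2=(0,0,5,0)
Op 7: inc R3 by 2 -> R3=(0,0,0,2) value=2
Op 8: inc R0 by 4 -> R0=(4,0,0,0) value=4
Op 9: merge R0<->R2 -> R0=(4,0,5,0) R2=(4,0,5,0)
Op 10: merge R3<->R1 -> R3=(0,0,5,2) R1=(0,0,5,2)
Op 11: merge R3<->R1 -> R3=(0,0,5,2) R1=(0,0,5,2)

Answer: 0 0 5 2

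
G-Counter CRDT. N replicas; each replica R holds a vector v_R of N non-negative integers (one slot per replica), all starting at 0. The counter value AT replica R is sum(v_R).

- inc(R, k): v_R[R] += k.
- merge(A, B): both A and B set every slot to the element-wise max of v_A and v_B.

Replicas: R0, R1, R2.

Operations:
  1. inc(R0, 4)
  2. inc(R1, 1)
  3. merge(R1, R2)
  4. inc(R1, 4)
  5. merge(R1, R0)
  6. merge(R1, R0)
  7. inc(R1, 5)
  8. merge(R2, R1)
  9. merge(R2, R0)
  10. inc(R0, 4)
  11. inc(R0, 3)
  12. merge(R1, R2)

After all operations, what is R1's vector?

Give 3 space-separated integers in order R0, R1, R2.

Answer: 4 10 0

Derivation:
Op 1: inc R0 by 4 -> R0=(4,0,0) value=4
Op 2: inc R1 by 1 -> R1=(0,1,0) value=1
Op 3: merge R1<->R2 -> R1=(0,1,0) R2=(0,1,0)
Op 4: inc R1 by 4 -> R1=(0,5,0) value=5
Op 5: merge R1<->R0 -> R1=(4,5,0) R0=(4,5,0)
Op 6: merge R1<->R0 -> R1=(4,5,0) R0=(4,5,0)
Op 7: inc R1 by 5 -> R1=(4,10,0) value=14
Op 8: merge R2<->R1 -> R2=(4,10,0) R1=(4,10,0)
Op 9: merge R2<->R0 -> R2=(4,10,0) R0=(4,10,0)
Op 10: inc R0 by 4 -> R0=(8,10,0) value=18
Op 11: inc R0 by 3 -> R0=(11,10,0) value=21
Op 12: merge R1<->R2 -> R1=(4,10,0) R2=(4,10,0)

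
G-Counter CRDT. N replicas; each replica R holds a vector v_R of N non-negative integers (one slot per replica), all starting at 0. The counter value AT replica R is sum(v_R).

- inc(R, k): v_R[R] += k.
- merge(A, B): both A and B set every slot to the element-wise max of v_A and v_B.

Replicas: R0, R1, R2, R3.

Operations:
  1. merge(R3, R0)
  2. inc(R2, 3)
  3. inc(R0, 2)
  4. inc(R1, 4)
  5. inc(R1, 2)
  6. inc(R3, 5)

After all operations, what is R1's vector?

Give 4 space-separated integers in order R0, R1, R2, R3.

Answer: 0 6 0 0

Derivation:
Op 1: merge R3<->R0 -> R3=(0,0,0,0) R0=(0,0,0,0)
Op 2: inc R2 by 3 -> R2=(0,0,3,0) value=3
Op 3: inc R0 by 2 -> R0=(2,0,0,0) value=2
Op 4: inc R1 by 4 -> R1=(0,4,0,0) value=4
Op 5: inc R1 by 2 -> R1=(0,6,0,0) value=6
Op 6: inc R3 by 5 -> R3=(0,0,0,5) value=5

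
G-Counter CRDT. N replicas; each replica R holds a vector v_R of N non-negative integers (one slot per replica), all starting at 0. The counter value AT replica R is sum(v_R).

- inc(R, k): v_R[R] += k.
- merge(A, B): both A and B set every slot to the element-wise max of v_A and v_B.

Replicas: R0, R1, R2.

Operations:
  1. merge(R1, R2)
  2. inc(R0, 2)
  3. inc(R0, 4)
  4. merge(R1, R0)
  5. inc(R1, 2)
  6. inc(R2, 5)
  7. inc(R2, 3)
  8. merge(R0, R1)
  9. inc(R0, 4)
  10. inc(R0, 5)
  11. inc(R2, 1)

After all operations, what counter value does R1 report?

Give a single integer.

Answer: 8

Derivation:
Op 1: merge R1<->R2 -> R1=(0,0,0) R2=(0,0,0)
Op 2: inc R0 by 2 -> R0=(2,0,0) value=2
Op 3: inc R0 by 4 -> R0=(6,0,0) value=6
Op 4: merge R1<->R0 -> R1=(6,0,0) R0=(6,0,0)
Op 5: inc R1 by 2 -> R1=(6,2,0) value=8
Op 6: inc R2 by 5 -> R2=(0,0,5) value=5
Op 7: inc R2 by 3 -> R2=(0,0,8) value=8
Op 8: merge R0<->R1 -> R0=(6,2,0) R1=(6,2,0)
Op 9: inc R0 by 4 -> R0=(10,2,0) value=12
Op 10: inc R0 by 5 -> R0=(15,2,0) value=17
Op 11: inc R2 by 1 -> R2=(0,0,9) value=9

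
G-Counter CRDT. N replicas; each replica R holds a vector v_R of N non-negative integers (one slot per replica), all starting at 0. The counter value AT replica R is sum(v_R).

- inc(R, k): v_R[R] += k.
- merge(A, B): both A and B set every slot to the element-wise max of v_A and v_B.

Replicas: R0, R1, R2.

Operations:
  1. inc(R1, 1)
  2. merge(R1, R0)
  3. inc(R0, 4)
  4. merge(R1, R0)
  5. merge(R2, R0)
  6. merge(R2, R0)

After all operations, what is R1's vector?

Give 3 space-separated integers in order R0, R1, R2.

Op 1: inc R1 by 1 -> R1=(0,1,0) value=1
Op 2: merge R1<->R0 -> R1=(0,1,0) R0=(0,1,0)
Op 3: inc R0 by 4 -> R0=(4,1,0) value=5
Op 4: merge R1<->R0 -> R1=(4,1,0) R0=(4,1,0)
Op 5: merge R2<->R0 -> R2=(4,1,0) R0=(4,1,0)
Op 6: merge R2<->R0 -> R2=(4,1,0) R0=(4,1,0)

Answer: 4 1 0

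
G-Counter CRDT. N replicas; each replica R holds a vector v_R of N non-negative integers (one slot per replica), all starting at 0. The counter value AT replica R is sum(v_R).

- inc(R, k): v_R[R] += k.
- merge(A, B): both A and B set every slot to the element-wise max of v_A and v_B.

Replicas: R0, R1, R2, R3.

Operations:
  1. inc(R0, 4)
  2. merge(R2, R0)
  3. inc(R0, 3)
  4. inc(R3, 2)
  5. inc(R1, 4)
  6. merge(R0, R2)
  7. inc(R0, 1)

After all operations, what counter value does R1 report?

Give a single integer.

Op 1: inc R0 by 4 -> R0=(4,0,0,0) value=4
Op 2: merge R2<->R0 -> R2=(4,0,0,0) R0=(4,0,0,0)
Op 3: inc R0 by 3 -> R0=(7,0,0,0) value=7
Op 4: inc R3 by 2 -> R3=(0,0,0,2) value=2
Op 5: inc R1 by 4 -> R1=(0,4,0,0) value=4
Op 6: merge R0<->R2 -> R0=(7,0,0,0) R2=(7,0,0,0)
Op 7: inc R0 by 1 -> R0=(8,0,0,0) value=8

Answer: 4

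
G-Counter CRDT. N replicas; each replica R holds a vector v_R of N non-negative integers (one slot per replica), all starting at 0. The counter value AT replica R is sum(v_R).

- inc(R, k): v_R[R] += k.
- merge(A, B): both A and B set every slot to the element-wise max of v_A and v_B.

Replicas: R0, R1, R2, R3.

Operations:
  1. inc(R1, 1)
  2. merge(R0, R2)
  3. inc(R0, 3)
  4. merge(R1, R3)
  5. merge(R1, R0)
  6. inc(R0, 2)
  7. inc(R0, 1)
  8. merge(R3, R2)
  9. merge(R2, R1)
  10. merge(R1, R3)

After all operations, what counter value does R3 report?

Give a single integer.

Answer: 4

Derivation:
Op 1: inc R1 by 1 -> R1=(0,1,0,0) value=1
Op 2: merge R0<->R2 -> R0=(0,0,0,0) R2=(0,0,0,0)
Op 3: inc R0 by 3 -> R0=(3,0,0,0) value=3
Op 4: merge R1<->R3 -> R1=(0,1,0,0) R3=(0,1,0,0)
Op 5: merge R1<->R0 -> R1=(3,1,0,0) R0=(3,1,0,0)
Op 6: inc R0 by 2 -> R0=(5,1,0,0) value=6
Op 7: inc R0 by 1 -> R0=(6,1,0,0) value=7
Op 8: merge R3<->R2 -> R3=(0,1,0,0) R2=(0,1,0,0)
Op 9: merge R2<->R1 -> R2=(3,1,0,0) R1=(3,1,0,0)
Op 10: merge R1<->R3 -> R1=(3,1,0,0) R3=(3,1,0,0)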